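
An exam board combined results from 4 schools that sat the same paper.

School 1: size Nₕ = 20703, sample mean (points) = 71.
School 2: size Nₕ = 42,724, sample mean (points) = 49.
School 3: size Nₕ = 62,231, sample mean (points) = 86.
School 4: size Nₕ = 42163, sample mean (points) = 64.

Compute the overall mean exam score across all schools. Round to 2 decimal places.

69.20

x̄_st = (Σ Nₕx̄ₕ) / (Σ Nₕ) = (20703·71 + 42724·49 + 62231·86 + 42163·64) / 167821
= 11613687 / 167821 = 69.2028... → 69.20.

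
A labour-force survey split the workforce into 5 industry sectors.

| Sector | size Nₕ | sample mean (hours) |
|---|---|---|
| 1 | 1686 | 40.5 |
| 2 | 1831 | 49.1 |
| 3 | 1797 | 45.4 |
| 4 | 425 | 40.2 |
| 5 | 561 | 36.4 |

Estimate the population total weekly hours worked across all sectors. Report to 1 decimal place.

Population total = Σ Nₕ·x̄ₕ (each stratum's size times its mean).
1686·40.5 + 1831·49.1 + 1797·45.4 + 425·40.2 + 561·36.4 = 68283 + 89902.1 + 81583.8 + 17085 + 20420.4 = 277274.3.

277274.3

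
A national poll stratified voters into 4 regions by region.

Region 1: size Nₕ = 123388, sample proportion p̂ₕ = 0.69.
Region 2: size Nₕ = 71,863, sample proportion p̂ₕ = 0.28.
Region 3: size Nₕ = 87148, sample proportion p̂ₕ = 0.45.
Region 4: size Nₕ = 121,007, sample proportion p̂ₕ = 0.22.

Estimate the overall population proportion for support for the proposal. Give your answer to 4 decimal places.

0.4241

Wₕ = Nₕ/N with N = 403406: 0.3059, 0.1781, 0.2160, 0.3000.
p̂_st = 0.3059·0.69 + 0.1781·0.28 + 0.2160·0.45 + 0.3000·0.22 ≈ 0.424132... → 0.4241.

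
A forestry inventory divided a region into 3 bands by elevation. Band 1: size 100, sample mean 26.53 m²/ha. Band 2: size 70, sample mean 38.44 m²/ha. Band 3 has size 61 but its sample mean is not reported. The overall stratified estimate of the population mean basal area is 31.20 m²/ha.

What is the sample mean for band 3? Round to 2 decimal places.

Σ Nₕx̄ₕ = N·μ, so 61·x̄_3 = 231·31.20 − (100·26.53 + 70·38.44).
= 7207.2 − 5343.8 = 1863.4.
x̄_3 = 1863.4 / 61 = 30.5475... → 30.55.

30.55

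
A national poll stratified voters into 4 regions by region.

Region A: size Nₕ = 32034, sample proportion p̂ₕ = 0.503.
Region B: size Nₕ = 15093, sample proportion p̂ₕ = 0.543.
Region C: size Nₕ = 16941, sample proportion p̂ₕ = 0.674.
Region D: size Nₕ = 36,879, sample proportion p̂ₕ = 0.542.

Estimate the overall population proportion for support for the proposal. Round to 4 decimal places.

0.5519

Wₕ = Nₕ/N with N = 100947: 0.3173, 0.1495, 0.1678, 0.3653.
p̂_st = 0.3173·0.503 + 0.1495·0.543 + 0.1678·0.674 + 0.3653·0.542 ≈ 0.551926... → 0.5519.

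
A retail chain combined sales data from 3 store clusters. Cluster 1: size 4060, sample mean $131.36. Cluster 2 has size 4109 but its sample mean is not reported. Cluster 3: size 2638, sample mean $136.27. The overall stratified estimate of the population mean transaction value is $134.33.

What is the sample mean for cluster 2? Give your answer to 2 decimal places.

136.02

Σ Nₕx̄ₕ = N·μ, so 4109·x̄_2 = 10807·134.33 − (4060·131.36 + 2638·136.27).
= 1451704.31 − 892801.86 = 558902.45.
x̄_2 = 558902.45 / 4109 = 136.0191... → 136.02.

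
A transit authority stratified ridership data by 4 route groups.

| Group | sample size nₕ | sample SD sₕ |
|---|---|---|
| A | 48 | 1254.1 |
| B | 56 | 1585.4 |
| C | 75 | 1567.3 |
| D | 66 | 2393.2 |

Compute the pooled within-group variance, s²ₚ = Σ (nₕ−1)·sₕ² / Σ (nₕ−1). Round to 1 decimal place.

3179333.3

A: (48−1)·1254.1² = 47·1572766.81 = 73920040.07
B: (56−1)·1585.4² = 55·2513493.16 = 138242123.8
C: (75−1)·1567.3² = 74·2456429.29 = 181775767.46
D: (66−1)·2393.2² = 65·5727406.24 = 372281405.6
Numerator = 766219336.93; denominator = Σ(nₕ−1) = 241.
s²ₚ = 766219336.93/241 = 3179333.348... → 3179333.3.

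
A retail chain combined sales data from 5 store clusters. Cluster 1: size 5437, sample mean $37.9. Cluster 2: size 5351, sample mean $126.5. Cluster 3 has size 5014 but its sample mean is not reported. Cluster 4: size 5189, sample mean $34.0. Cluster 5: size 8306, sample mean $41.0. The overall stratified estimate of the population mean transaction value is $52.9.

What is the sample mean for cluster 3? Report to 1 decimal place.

29.9

Σ Nₕx̄ₕ = N·μ, so 5014·x̄_3 = 29297·52.9 − (5437·37.9 + 5351·126.5 + 5189·34.0 + 8306·41.0).
= 1549811.3 − 1399935.8 = 149875.5.
x̄_3 = 149875.5 / 5014 = 29.891... → 29.9.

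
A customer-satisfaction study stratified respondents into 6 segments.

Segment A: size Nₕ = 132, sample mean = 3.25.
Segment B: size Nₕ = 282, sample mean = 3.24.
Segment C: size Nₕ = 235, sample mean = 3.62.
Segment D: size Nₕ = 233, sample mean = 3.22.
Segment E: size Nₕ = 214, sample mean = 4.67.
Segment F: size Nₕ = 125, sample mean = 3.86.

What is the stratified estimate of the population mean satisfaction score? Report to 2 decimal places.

N = 132 + 282 + 235 + 233 + 214 + 125 = 1221.
Overall mean = Σ (Nₕ/N)·x̄ₕ — weight by population share, not a simple average.
Σ Nₕx̄ₕ = 132·3.25 + 282·3.24 + 235·3.62 + 233·3.22 + 214·4.67 + 125·3.86 = 429 + 913.68 + 850.7 + 750.26 + 999.38 + 482.5 = 4425.52.
Divide by N: 4425.52 / 1221 = 3.6245... → 3.62.

3.62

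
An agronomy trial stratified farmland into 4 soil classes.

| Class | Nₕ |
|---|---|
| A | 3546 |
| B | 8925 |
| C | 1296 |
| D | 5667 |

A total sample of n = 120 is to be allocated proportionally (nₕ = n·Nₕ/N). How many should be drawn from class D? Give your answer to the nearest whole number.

N = 3546 + 8925 + 1296 + 5667 = 19434.
n_D = 120·5667/19434 = 34.992... → 35.

35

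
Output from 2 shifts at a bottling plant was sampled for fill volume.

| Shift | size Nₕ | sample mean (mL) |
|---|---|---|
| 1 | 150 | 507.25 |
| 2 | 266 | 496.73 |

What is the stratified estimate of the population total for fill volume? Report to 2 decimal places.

1: 150·507.25 = 76087.5
2: 266·496.73 = 132130.18
τ̂ = Σ Nₕx̄ₕ = 208217.68.

208217.68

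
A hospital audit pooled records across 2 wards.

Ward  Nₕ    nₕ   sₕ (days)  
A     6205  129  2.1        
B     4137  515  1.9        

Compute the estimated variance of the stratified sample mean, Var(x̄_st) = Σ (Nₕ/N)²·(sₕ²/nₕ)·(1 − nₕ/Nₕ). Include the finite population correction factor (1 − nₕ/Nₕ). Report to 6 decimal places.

0.013032

N = 10342; Wₕ = Nₕ/N.
ward A: (6205/10342)²·2.1²/129·(1 − 129/6205) = 0.012050342
ward B: (4137/10342)²·1.9²/515·(1 − 515/4137) = 0.000982030
Sum = 0.013032372 → 0.013032.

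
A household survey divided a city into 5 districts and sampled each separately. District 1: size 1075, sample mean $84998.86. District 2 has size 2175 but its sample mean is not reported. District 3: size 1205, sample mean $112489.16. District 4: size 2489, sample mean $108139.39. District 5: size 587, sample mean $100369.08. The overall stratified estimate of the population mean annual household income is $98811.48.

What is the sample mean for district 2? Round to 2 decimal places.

N = 1075 + 2175 + 1205 + 2489 + 587 = 7531.
Overall total = μ·N = 98811.48·7531 = 744149255.88.
Subtract the known strata: 1075·84998.86 + 1205·112489.16 + 2489·108139.39 + 587·100369.08 = 554998803.97.
Remaining total for district 2: 744149255.88 − 554998803.97 = 189150451.91.
Divide by its size: 189150451.91 / 2175 = 86965.7250... → 86965.73.

86965.73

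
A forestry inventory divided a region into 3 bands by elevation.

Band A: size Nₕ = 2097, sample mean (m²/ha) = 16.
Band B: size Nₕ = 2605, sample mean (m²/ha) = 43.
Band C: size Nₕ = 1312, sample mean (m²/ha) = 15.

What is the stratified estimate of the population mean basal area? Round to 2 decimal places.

27.48

x̄_st = (Σ Nₕx̄ₕ) / (Σ Nₕ) = (2097·16 + 2605·43 + 1312·15) / 6014
= 165247 / 6014 = 27.4771... → 27.48.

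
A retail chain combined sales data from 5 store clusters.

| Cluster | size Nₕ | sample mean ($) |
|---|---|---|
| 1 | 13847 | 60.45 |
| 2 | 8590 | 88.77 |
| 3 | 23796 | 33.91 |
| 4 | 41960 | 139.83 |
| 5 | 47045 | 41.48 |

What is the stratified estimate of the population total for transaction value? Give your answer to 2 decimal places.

10225201.21

1: 13847·60.45 = 837051.15
2: 8590·88.77 = 762534.3
3: 23796·33.91 = 806922.36
4: 41960·139.83 = 5867266.8
5: 47045·41.48 = 1951426.6
τ̂ = Σ Nₕx̄ₕ = 10225201.21.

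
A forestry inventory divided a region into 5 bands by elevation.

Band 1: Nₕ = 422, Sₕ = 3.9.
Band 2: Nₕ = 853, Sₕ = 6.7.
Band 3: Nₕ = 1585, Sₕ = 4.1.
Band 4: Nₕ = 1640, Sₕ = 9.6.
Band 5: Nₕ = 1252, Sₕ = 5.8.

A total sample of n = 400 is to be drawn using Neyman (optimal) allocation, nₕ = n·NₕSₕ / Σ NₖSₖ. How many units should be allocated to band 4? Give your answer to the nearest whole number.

1: NₕSₕ = 422·3.9 = 1645.8
2: NₕSₕ = 853·6.7 = 5715.1
3: NₕSₕ = 1585·4.1 = 6498.5
4: NₕSₕ = 1640·9.6 = 15744
5: NₕSₕ = 1252·5.8 = 7261.6
Σ NₕSₕ = 36865.
n_4 = 400·15744/36865 = 170.829... → 171.

171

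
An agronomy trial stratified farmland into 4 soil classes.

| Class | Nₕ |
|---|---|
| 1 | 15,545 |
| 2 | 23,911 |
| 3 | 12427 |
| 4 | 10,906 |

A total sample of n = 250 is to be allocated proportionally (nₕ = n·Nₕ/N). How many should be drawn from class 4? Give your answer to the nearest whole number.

Share of class 4 = 10906/62789 = 0.17369.
Allocate 250 × 0.17369 = 43.423... → 43.

43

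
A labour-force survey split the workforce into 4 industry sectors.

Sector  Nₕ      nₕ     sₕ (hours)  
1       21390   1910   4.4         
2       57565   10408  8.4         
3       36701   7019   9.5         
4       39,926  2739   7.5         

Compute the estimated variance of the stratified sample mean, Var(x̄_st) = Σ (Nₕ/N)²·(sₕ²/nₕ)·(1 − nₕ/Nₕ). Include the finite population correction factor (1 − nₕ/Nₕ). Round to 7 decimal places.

N = 155582. Term for each stratum: Wₕ²sₕ²/nₕ·(1−nₕ/Nₕ).
Var(x̄_st) = 0.0001744830 + 0.0007602865 + 0.0005786612 + 0.0012596757 = 0.0027731063 → 0.0027731.

0.0027731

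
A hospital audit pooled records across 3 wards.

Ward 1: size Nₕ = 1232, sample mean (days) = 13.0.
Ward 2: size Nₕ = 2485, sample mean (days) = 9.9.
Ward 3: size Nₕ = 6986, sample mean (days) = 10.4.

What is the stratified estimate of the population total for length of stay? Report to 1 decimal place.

113271.9

Estimate total by summing Nₕ·x̄ₕ over strata.
1232·13.0 + 2485·9.9 + 6986·10.4 = 16016 + 24601.5 + 72654.4 = 113271.9.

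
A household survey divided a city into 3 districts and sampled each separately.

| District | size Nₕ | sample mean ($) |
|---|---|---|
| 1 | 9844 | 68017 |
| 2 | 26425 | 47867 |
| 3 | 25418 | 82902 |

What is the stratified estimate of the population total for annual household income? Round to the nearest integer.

1: 9844·68017 = 669559348
2: 26425·47867 = 1264885475
3: 25418·82902 = 2107203036
τ̂ = Σ Nₕx̄ₕ = 4041647859.

4041647859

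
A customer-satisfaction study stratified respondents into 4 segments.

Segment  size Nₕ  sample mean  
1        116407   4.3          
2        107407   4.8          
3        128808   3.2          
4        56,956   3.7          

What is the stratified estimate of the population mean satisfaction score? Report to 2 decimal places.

N = 409578; weights Wₕ = Nₕ/N = (0.2842, 0.2622, 0.3145, 0.1391).
x̄_st = Σ Wₕ·x̄ₕ = 0.2842·4.3 + 0.2622·4.8 + 0.3145·3.2 + 0.1391·3.7 ≈ 4.0017...
→ 4.00.

4.00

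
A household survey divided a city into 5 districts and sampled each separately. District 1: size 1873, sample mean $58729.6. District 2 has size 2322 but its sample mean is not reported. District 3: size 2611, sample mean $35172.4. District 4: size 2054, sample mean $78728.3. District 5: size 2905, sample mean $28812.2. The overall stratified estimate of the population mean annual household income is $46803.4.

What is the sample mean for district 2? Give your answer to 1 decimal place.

N = 1873 + 2322 + 2611 + 2054 + 2905 = 11765.
Overall total = μ·N = 46803.4·11765 = 550642001.
Subtract the known strata: 1873·58729.6 + 2611·35172.4 + 2054·78728.3 + 2905·28812.2 = 447243046.4.
Remaining total for district 2: 550642001 − 447243046.4 = 103398954.6.
Divide by its size: 103398954.6 / 2322 = 44530.127... → 44530.1.

44530.1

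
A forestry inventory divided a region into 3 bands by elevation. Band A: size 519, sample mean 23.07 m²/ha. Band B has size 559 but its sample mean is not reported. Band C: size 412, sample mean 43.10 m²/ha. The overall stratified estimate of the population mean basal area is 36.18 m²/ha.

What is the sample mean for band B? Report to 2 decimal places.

43.25

N = 519 + 559 + 412 = 1490.
Overall total = μ·N = 36.18·1490 = 53908.2.
Subtract the known strata: 519·23.07 + 412·43.10 = 29730.53.
Remaining total for band B: 53908.2 − 29730.53 = 24177.67.
Divide by its size: 24177.67 / 559 = 43.2516... → 43.25.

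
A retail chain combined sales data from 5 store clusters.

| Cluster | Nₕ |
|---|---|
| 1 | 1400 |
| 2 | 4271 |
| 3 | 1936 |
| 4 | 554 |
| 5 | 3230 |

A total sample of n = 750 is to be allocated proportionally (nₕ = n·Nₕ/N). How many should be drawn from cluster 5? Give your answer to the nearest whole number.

213

Share of cluster 5 = 3230/11391 = 0.28356.
Allocate 750 × 0.28356 = 212.668... → 213.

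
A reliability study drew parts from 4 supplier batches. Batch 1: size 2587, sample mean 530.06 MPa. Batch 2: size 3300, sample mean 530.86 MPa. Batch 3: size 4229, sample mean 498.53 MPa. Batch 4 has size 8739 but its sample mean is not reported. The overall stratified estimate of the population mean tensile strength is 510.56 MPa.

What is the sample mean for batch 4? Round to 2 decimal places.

N = 2587 + 3300 + 4229 + 8739 = 18855.
Overall total = μ·N = 510.56·18855 = 9626608.8.
Subtract the known strata: 2587·530.06 + 3300·530.86 + 4229·498.53 = 5231386.59.
Remaining total for batch 4: 9626608.8 − 5231386.59 = 4395222.21.
Divide by its size: 4395222.21 / 8739 = 502.9434... → 502.94.

502.94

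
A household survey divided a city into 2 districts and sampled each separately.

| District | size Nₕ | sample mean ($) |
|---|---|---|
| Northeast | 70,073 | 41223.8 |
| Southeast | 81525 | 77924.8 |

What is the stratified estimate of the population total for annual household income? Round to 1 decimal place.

Population total = Σ Nₕ·x̄ₕ (each stratum's size times its mean).
70073·41223.8 + 81525·77924.8 = 2888675337.4 + 6352819320 = 9241494657.4.

9241494657.4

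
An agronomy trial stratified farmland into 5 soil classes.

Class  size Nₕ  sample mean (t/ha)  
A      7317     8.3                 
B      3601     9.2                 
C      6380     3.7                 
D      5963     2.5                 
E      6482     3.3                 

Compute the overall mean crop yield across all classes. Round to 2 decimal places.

N = 7317 + 3601 + 6380 + 5963 + 6482 = 29743.
The stratified mean weights each stratum mean by its population share Nₕ/N.
Σ Nₕx̄ₕ = 7317·8.3 + 3601·9.2 + 6380·3.7 + 5963·2.5 + 6482·3.3 = 60731.1 + 33129.2 + 23606 + 14907.5 + 21390.6 = 153764.4.
Divide by N: 153764.4 / 29743 = 5.1698... → 5.17.

5.17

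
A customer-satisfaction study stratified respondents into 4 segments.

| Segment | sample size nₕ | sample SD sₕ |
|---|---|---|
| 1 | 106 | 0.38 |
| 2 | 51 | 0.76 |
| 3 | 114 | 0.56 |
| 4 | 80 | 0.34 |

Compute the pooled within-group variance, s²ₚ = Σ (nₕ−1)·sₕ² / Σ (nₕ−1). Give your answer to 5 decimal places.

Degrees of freedom: 105 + 50 + 113 + 79 = 347.
Σ(nₕ−1)sₕ² = 105·0.1444 + 50·0.5776 + 113·0.3136 + 79·0.1156 = 88.6112.
s²ₚ = 88.6112 / 347 = 0.2553637... → 0.25536.

0.25536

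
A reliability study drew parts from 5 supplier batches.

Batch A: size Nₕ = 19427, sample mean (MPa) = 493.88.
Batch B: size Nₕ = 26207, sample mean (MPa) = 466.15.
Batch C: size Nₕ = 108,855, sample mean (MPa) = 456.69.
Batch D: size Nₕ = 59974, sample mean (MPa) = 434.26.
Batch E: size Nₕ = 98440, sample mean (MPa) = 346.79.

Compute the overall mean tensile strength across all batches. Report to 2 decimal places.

420.92

x̄_st = (Σ Nₕx̄ₕ) / (Σ Nₕ) = (19427·493.88 + 26207·466.15 + 108855·456.69 + 59974·434.26 + 98440·346.79) / 312903
= 131706306.6 / 312903 = 420.9174... → 420.92.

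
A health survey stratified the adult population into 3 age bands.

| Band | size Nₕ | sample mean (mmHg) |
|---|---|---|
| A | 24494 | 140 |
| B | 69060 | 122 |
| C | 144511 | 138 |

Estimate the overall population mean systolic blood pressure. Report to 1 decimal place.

x̄_st = (Σ Nₕx̄ₕ) / (Σ Nₕ) = (24494·140 + 69060·122 + 144511·138) / 238065
= 31796998 / 238065 = 133.564... → 133.6.

133.6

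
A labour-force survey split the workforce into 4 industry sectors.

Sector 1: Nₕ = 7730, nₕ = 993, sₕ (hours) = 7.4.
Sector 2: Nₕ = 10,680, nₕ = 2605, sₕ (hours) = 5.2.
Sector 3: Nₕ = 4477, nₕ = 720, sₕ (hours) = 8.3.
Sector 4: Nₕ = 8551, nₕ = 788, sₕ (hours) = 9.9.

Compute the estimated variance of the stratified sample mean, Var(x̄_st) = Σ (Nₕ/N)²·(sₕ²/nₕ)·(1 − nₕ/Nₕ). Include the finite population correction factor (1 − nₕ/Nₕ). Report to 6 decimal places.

0.013794

N = 31438. Term for each stratum: Wₕ²sₕ²/nₕ·(1−nₕ/Nₕ).
Var(x̄_st) = 0.002905698 + 0.000905739 + 0.001628329 + 0.008353738 = 0.013793503 → 0.013794.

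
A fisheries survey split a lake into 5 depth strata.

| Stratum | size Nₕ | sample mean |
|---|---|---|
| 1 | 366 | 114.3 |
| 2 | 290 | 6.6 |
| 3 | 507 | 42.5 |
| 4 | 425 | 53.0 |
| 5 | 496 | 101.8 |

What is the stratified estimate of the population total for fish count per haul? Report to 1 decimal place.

Population total = Σ Nₕ·x̄ₕ (each stratum's size times its mean).
366·114.3 + 290·6.6 + 507·42.5 + 425·53.0 + 496·101.8 = 41833.8 + 1914 + 21547.5 + 22525 + 50492.8 = 138313.1.

138313.1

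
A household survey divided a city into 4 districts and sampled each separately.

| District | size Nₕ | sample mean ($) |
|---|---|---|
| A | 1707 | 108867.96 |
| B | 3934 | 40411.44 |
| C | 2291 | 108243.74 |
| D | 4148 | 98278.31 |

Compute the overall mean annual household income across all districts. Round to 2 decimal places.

x̄_st = (Σ Nₕx̄ₕ) / (Σ Nₕ) = (1707·108867.96 + 3934·40411.44 + 2291·108243.74 + 4148·98278.31) / 12080
= 1000461050.9 / 12080 = 82819.6234... → 82819.62.

82819.62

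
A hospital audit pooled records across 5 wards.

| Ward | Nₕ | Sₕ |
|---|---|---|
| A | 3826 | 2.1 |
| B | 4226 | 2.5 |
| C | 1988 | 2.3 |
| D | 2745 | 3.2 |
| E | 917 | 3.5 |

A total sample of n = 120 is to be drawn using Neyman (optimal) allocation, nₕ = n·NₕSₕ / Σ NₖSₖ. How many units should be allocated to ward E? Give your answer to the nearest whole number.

11

A: NₕSₕ = 3826·2.1 = 8034.6
B: NₕSₕ = 4226·2.5 = 10565
C: NₕSₕ = 1988·2.3 = 4572.4
D: NₕSₕ = 2745·3.2 = 8784
E: NₕSₕ = 917·3.5 = 3209.5
Σ NₕSₕ = 35165.5.
n_E = 120·3209.5/35165.5 = 10.952... → 11.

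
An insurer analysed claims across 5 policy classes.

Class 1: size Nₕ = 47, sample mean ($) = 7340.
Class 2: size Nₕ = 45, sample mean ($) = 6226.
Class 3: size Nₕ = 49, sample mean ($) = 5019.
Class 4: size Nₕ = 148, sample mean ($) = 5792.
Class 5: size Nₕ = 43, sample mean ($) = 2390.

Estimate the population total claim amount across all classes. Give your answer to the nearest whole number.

1: 47·7340 = 344980
2: 45·6226 = 280170
3: 49·5019 = 245931
4: 148·5792 = 857216
5: 43·2390 = 102770
τ̂ = Σ Nₕx̄ₕ = 1831067.

1831067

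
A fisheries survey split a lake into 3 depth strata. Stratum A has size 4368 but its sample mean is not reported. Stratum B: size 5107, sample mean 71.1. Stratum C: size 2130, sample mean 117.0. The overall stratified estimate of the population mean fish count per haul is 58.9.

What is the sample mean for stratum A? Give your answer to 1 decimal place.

16.3

Σ Nₕx̄ₕ = N·μ, so 4368·x̄_A = 11605·58.9 − (5107·71.1 + 2130·117.0).
= 683534.5 − 612317.7 = 71216.8.
x̄_A = 71216.8 / 4368 = 16.304... → 16.3.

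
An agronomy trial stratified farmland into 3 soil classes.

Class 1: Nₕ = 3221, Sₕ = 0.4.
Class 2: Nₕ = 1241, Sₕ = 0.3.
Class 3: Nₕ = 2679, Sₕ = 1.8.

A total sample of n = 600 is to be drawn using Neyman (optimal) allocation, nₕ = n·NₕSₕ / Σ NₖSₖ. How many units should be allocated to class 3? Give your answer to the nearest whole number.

446

Σ NₕSₕ = 3221·0.4 + 1241·0.3 + 2679·1.8 = 6482.9.
Share for 3: 4822.2/6482.9 = 0.74383.
n_3 = 600 × 0.74383 = 446.300... → 446.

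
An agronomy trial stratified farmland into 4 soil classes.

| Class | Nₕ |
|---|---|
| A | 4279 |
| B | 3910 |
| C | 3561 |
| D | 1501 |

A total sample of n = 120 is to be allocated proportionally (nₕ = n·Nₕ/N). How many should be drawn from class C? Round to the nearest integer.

32

N = 4279 + 3910 + 3561 + 1501 = 13251.
n_C = 120·3561/13251 = 32.248... → 32.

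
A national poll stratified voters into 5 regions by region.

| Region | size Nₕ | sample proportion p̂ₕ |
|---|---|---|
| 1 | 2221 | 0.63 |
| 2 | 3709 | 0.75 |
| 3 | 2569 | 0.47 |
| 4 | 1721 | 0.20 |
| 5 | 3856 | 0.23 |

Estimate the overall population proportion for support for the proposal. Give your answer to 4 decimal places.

0.4703

Wₕ = Nₕ/N with N = 14076: 0.1578, 0.2635, 0.1825, 0.1223, 0.2739.
p̂_st = 0.1578·0.63 + 0.2635·0.75 + 0.1825·0.47 + 0.1223·0.20 + 0.2739·0.23 ≈ 0.470268... → 0.4703.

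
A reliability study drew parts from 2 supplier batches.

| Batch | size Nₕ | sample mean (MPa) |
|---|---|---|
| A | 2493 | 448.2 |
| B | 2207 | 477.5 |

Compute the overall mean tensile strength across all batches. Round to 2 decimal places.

461.96

x̄_st = (Σ Nₕx̄ₕ) / (Σ Nₕ) = (2493·448.2 + 2207·477.5) / 4700
= 2171205.1 / 4700 = 461.9585... → 461.96.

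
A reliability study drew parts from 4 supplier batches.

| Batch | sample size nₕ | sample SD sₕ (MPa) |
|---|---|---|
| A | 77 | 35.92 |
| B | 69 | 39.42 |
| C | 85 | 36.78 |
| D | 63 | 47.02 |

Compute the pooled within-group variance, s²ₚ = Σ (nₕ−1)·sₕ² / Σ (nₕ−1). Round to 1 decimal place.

1567.0

Degrees of freedom: 76 + 68 + 84 + 62 = 290.
Σ(nₕ−1)sₕ² = 76·1290.2464 + 68·1553.9364 + 84·1352.7684 + 62·2210.8804 = 454433.532.
s²ₚ = 454433.532 / 290 = 1567.012... → 1567.0.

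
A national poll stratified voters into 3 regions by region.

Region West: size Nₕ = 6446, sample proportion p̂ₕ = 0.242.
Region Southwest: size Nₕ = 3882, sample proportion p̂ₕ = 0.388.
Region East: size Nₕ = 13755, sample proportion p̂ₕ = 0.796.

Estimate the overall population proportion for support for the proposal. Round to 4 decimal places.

N = 6446 + 3882 + 13755 = 24083.
Overall proportion = Σ (Nₕ/N)·p̂ₕ.
Σ Nₕp̂ₕ = 1559.932 + 1506.216 + 10948.98 = 14015.128.
14015.128 / 24083 = 0.581951... → 0.5820.

0.5820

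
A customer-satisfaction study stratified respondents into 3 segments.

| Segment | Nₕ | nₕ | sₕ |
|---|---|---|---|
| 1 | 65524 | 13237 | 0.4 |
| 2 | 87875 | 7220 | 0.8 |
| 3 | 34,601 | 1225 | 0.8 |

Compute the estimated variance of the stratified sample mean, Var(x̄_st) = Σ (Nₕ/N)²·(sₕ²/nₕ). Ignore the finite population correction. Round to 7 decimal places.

0.0000385

N = 188000; Wₕ = Nₕ/N.
segment 1: (65524/188000)²·0.4²/13237 = 0.0000014683
segment 2: (87875/188000)²·0.8²/7220 = 0.0000193668
segment 3: (34601/188000)²·0.8²/1225 = 0.0000176972
Sum = 0.0000385323 → 0.0000385.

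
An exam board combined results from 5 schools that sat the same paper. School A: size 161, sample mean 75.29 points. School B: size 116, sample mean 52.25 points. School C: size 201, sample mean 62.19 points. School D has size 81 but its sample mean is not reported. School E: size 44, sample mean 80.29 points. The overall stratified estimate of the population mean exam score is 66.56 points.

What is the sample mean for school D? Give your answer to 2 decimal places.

N = 161 + 116 + 201 + 81 + 44 = 603.
Overall total = μ·N = 66.56·603 = 40135.68.
Subtract the known strata: 161·75.29 + 116·52.25 + 201·62.19 + 44·80.29 = 34215.64.
Remaining total for school D: 40135.68 − 34215.64 = 5920.04.
Divide by its size: 5920.04 / 81 = 73.0869... → 73.09.

73.09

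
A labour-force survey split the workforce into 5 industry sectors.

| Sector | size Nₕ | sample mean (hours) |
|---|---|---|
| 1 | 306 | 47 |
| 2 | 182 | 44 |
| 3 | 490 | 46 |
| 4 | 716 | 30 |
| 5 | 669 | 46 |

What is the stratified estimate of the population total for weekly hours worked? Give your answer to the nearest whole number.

Estimate total by summing Nₕ·x̄ₕ over strata.
306·47 + 182·44 + 490·46 + 716·30 + 669·46 = 14382 + 8008 + 22540 + 21480 + 30774 = 97184.

97184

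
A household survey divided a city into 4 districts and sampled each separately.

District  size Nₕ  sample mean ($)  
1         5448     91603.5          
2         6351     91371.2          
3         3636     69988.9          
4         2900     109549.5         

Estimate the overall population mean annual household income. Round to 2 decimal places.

x̄_st = (Σ Nₕx̄ₕ) / (Σ Nₕ) = (5448·91603.5 + 6351·91371.2 + 3636·69988.9 + 2900·109549.5) / 18335
= 1651527549.6 / 18335 = 90075.1322... → 90075.13.

90075.13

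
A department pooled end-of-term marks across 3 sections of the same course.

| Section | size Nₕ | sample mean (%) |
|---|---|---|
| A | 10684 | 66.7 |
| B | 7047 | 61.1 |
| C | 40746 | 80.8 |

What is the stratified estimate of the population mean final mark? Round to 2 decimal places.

N = 10684 + 7047 + 40746 = 58477.
Overall mean = Σ (Nₕ/N)·x̄ₕ — weight by population share, not a simple average.
Σ Nₕx̄ₕ = 10684·66.7 + 7047·61.1 + 40746·80.8 = 712622.8 + 430571.7 + 3292276.8 = 4435471.3.
Divide by N: 4435471.3 / 58477 = 75.8498... → 75.85.

75.85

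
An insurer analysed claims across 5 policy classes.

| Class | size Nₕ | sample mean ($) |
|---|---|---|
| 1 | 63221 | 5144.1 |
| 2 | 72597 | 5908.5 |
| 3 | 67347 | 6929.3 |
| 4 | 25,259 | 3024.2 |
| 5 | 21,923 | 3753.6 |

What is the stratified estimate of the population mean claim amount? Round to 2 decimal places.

N = 250347; weights Wₕ = Nₕ/N = (0.2525, 0.2900, 0.2690, 0.1009, 0.0876).
x̄_st = Σ Wₕ·x̄ₕ = 0.2525·5144.1 + 0.2900·5908.5 + 0.2690·6929.3 + 0.1009·3024.2 + 0.0876·3753.6 ≈ 5510.3537...
→ 5510.35.

5510.35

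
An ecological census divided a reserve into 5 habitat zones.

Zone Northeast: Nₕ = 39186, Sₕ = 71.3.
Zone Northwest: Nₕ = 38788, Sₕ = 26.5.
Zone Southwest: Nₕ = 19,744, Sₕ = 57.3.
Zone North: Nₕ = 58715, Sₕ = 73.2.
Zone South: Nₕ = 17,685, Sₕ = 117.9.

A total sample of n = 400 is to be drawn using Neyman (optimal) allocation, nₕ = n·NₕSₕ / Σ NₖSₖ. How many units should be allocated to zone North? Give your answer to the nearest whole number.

152

Σ NₕSₕ = 39186·71.3 + 38788·26.5 + 19744·57.3 + 58715·73.2 + 17685·117.9 = 11336174.5.
Share for North: 4297938/11336174.5 = 0.37913.
n_North = 400 × 0.37913 = 151.654... → 152.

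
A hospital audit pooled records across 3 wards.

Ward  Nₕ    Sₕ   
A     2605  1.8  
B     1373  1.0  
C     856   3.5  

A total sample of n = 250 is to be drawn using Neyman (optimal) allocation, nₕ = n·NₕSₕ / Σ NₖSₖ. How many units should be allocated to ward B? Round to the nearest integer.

A: NₕSₕ = 2605·1.8 = 4689
B: NₕSₕ = 1373·1.0 = 1373
C: NₕSₕ = 856·3.5 = 2996
Σ NₕSₕ = 9058.
n_B = 250·1373/9058 = 37.895... → 38.

38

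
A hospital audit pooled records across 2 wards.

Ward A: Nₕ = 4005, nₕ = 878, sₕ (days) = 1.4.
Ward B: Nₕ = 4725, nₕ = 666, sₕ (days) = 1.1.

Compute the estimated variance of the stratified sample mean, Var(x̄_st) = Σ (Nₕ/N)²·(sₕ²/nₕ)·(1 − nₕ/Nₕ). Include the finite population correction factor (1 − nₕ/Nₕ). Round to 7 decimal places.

N = 8730; Wₕ = Nₕ/N.
ward A: (4005/8730)²·1.4²/878·(1 − 878/4005) = 0.0003668288
ward B: (4725/8730)²·1.1²/666·(1 − 666/4725) = 0.0004571972
Sum = 0.0008240260 → 0.0008240.

0.0008240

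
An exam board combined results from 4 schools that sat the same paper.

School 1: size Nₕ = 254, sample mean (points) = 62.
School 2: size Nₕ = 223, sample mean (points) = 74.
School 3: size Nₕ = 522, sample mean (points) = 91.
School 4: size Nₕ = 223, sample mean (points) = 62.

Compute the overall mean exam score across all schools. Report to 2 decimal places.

76.58

N = 1222; weights Wₕ = Nₕ/N = (0.2079, 0.1825, 0.4272, 0.1825).
x̄_st = Σ Wₕ·x̄ₕ = 0.2079·62 + 0.1825·74 + 0.4272·91 + 0.1825·62 ≈ 76.5777...
→ 76.58.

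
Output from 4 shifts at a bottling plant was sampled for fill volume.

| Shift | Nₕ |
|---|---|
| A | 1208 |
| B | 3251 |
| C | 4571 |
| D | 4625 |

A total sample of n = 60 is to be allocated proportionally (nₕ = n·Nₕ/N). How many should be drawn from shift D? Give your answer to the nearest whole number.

N = 1208 + 3251 + 4571 + 4625 = 13655.
n_D = 60·4625/13655 = 20.322... → 20.

20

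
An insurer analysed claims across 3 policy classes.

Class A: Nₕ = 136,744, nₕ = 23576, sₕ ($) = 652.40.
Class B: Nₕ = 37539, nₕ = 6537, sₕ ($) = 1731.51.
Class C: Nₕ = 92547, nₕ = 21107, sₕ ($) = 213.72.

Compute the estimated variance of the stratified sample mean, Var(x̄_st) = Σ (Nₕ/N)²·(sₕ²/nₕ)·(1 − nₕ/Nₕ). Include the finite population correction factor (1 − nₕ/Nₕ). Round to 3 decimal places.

11.622

N = 266830; Wₕ = Nₕ/N.
class A: (136744/266830)²·652.40²/23576·(1 − 23576/136744) = 3.923922
class B: (37539/266830)²·1731.51²/6537·(1 − 6537/37539) = 7.496778
class C: (92547/266830)²·213.72²/21107·(1 − 21107/92547) = 0.200955
Sum = 11.621654 → 11.622.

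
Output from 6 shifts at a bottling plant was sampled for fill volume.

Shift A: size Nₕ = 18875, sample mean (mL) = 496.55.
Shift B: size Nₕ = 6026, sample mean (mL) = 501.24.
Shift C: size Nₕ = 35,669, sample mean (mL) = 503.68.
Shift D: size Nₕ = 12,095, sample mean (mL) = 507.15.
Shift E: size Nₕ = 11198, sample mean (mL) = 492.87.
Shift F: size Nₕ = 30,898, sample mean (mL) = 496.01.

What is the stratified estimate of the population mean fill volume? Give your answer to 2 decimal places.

499.63

x̄_st = (Σ Nₕx̄ₕ) / (Σ Nₕ) = (18875·496.55 + 6026·501.24 + 35669·503.68 + 12095·507.15 + 11198·492.87 + 30898·496.01) / 114761
= 57337469.9 / 114761 = 499.6250... → 499.63.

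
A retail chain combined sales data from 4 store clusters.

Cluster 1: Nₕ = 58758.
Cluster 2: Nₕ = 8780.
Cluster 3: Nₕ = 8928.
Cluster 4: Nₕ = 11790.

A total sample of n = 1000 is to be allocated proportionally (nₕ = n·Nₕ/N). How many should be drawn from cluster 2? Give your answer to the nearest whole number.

Share of cluster 2 = 8780/88256 = 0.09948.
Allocate 1000 × 0.09948 = 99.483... → 99.

99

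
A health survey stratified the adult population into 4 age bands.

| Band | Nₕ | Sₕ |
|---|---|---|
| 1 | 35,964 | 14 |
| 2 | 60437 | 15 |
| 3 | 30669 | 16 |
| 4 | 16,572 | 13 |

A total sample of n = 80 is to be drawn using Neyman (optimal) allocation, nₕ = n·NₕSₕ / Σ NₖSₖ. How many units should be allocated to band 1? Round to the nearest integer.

19

Σ NₕSₕ = 35964·14 + 60437·15 + 30669·16 + 16572·13 = 2116191.
Share for 1: 503496/2116191 = 0.23793.
n_1 = 80 × 0.23793 = 19.034... → 19.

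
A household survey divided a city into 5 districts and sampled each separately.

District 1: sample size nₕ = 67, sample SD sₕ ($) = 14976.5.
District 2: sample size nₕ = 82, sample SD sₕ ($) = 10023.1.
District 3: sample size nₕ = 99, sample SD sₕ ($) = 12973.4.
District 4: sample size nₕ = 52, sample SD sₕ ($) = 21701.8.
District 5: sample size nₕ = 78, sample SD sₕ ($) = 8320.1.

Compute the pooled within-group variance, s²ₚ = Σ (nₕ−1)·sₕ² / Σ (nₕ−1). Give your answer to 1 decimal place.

184409896.6

1: (67−1)·14976.5² = 66·224295552.25 = 14803506448.5
2: (82−1)·10023.1² = 81·100462533.61 = 8137465222.41
3: (99−1)·12973.4² = 98·168309107.56 = 16494292540.88
4: (52−1)·21701.8² = 51·470968123.24 = 24019374285.24
5: (78−1)·8320.1² = 77·69224064.01 = 5330252928.77
Numerator = 68784891425.8; denominator = Σ(nₕ−1) = 373.
s²ₚ = 68784891425.8/373 = 184409896.584... → 184409896.6.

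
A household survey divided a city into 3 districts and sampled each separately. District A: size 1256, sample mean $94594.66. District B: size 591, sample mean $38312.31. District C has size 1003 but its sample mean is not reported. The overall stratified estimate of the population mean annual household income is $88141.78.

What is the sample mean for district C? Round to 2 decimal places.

109422.34

Σ Nₕx̄ₕ = N·μ, so 1003·x̄_C = 2850·88141.78 − (1256·94594.66 + 591·38312.31).
= 251204073 − 141453468.17 = 109750604.83.
x̄_C = 109750604.83 / 1003 = 109422.3378... → 109422.34.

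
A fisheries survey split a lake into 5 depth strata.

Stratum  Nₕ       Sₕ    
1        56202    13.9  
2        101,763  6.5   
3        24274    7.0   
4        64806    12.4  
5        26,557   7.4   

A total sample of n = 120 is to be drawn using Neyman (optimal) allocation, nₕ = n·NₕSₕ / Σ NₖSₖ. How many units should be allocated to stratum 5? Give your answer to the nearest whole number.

Σ NₕSₕ = 56202·13.9 + 101763·6.5 + 24274·7.0 + 64806·12.4 + 26557·7.4 = 2612701.5.
Share for 5: 196521.8/2612701.5 = 0.07522.
n_5 = 120 × 0.07522 = 9.026... → 9.

9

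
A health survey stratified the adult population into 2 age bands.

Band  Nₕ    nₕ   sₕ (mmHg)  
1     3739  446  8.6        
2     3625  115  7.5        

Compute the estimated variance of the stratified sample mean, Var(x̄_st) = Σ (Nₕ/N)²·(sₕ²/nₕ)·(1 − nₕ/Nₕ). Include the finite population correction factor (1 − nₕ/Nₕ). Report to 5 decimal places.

N = 7364; Wₕ = Nₕ/N.
band 1: (3739/7364)²·8.6²/446·(1 − 446/3739) = 0.03765145
band 2: (3625/7364)²·7.5²/115·(1 − 115/3625) = 0.11476574
Sum = 0.15241719 → 0.15242.

0.15242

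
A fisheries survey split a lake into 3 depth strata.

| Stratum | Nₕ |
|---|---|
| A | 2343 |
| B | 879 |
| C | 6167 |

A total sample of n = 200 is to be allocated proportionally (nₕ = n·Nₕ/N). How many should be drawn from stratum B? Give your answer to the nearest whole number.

Share of stratum B = 879/9389 = 0.09362.
Allocate 200 × 0.09362 = 18.724... → 19.

19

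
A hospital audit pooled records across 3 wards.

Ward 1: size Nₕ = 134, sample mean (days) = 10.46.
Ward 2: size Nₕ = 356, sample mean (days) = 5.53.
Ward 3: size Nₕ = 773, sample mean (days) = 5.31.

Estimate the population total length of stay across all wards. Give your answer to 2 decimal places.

Population total = Σ Nₕ·x̄ₕ (each stratum's size times its mean).
134·10.46 + 356·5.53 + 773·5.31 = 1401.64 + 1968.68 + 4104.63 = 7474.95.

7474.95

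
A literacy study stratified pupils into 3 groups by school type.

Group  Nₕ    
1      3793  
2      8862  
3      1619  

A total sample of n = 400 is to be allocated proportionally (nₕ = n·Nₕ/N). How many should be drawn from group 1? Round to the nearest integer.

Share of group 1 = 3793/14274 = 0.26573.
Allocate 400 × 0.26573 = 106.291... → 106.

106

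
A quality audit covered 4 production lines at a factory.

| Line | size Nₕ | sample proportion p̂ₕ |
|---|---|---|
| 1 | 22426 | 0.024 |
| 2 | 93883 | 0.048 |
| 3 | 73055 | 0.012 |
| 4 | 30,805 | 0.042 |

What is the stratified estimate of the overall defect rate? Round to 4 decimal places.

0.0328

N = 22426 + 93883 + 73055 + 30805 = 220169.
Overall proportion = Σ (Nₕ/N)·p̂ₕ.
Σ Nₕp̂ₕ = 538.224 + 4506.384 + 876.66 + 1293.81 = 7215.078.
7215.078 / 220169 = 0.032771... → 0.0328.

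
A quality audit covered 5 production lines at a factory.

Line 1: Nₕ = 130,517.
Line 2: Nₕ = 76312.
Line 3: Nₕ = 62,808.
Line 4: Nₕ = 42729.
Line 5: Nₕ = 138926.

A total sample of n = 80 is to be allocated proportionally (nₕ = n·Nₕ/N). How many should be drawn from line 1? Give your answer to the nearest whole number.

Share of line 1 = 130517/451292 = 0.28921.
Allocate 80 × 0.28921 = 23.137... → 23.

23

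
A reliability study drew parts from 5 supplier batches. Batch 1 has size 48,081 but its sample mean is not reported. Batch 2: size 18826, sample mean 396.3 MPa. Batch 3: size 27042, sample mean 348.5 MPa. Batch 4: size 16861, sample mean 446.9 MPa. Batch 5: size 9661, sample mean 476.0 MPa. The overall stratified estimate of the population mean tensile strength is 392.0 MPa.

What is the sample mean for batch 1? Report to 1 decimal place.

N = 48081 + 18826 + 27042 + 16861 + 9661 = 120471.
Overall total = μ·N = 392.0·120471 = 47224632.
Subtract the known strata: 18826·396.3 + 27042·348.5 + 16861·446.9 + 9661·476.0 = 29018697.7.
Remaining total for batch 1: 47224632 − 29018697.7 = 18205934.3.
Divide by its size: 18205934.3 / 48081 = 378.651... → 378.7.

378.7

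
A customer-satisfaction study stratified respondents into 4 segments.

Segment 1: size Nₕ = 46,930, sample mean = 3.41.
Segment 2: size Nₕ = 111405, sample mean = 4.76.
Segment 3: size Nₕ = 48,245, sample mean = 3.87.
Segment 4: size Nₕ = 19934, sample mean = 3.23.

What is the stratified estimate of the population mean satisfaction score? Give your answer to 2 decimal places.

4.16

N = 226514; weights Wₕ = Nₕ/N = (0.2072, 0.4918, 0.2130, 0.0880).
x̄_st = Σ Wₕ·x̄ₕ = 0.2072·3.41 + 0.4918·4.76 + 0.2130·3.87 + 0.0880·3.23 ≈ 4.1561...
→ 4.16.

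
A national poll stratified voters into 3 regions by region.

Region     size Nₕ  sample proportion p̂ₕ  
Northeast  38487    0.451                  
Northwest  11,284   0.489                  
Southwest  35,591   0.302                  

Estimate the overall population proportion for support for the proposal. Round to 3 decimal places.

0.394

Wₕ = Nₕ/N with N = 85362: 0.4509, 0.1322, 0.4169.
p̂_st = 0.4509·0.451 + 0.1322·0.489 + 0.4169·0.302 ≈ 0.39390... → 0.394.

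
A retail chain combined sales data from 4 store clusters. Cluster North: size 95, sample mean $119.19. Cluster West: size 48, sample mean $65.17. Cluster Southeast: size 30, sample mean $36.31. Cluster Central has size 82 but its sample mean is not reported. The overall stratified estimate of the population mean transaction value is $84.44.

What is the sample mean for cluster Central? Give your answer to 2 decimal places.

73.07

Σ Nₕx̄ₕ = N·μ, so 82·x̄_Central = 255·84.44 − (95·119.19 + 48·65.17 + 30·36.31).
= 21532.2 − 15540.51 = 5991.69.
x̄_Central = 5991.69 / 82 = 73.0694... → 73.07.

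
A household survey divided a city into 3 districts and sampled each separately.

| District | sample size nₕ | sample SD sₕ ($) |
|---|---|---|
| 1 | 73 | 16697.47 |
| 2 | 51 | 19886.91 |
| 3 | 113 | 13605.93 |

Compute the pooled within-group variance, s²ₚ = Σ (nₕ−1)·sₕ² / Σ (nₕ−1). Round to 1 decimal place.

258897627.7

Degrees of freedom: 72 + 50 + 112 = 234.
Σ(nₕ−1)sₕ² = 72·278805504.4009 + 50·395489189.3481 + 112·185121331.1649 = 60582044874.7386.
s²ₚ = 60582044874.7386 / 234 = 258897627.670... → 258897627.7.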